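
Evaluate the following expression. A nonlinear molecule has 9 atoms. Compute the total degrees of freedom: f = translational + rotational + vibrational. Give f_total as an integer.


Step 1: Translational DOF = 3
Step 2: Rotational DOF (nonlinear) = 3
Step 3: Vibrational DOF = 3*9 - 6 = 21
Step 4: Total = 3 + 3 + 21 = 27

27


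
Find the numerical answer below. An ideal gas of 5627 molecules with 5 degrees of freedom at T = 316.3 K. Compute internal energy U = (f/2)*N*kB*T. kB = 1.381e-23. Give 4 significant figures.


Step 1: f/2 = 5/2 = 2.5
Step 2: N*kB*T = 5627*1.381e-23*316.3 = 2.458e-17
Step 3: U = 2.5 * 2.458e-17 = 6.145e-17 J

6.145e-17


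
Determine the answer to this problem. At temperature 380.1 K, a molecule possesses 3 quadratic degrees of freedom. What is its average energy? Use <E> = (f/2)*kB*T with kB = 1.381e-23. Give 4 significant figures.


Step 1: f/2 = 3/2 = 1.5
Step 2: kB*T = 1.381e-23 * 380.1 = 5.249e-21
Step 3: <E> = 1.5 * 5.249e-21 = 7.874e-21 J

7.874e-21


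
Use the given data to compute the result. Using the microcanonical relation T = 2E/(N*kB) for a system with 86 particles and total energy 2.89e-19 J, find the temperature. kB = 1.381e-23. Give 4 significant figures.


Step 1: Numerator = 2*E = 2*2.89e-19 = 5.78e-19 J
Step 2: Denominator = N*kB = 86*1.381e-23 = 1.188e-21
Step 3: T = 5.78e-19 / 1.188e-21 = 486.7 K

486.7


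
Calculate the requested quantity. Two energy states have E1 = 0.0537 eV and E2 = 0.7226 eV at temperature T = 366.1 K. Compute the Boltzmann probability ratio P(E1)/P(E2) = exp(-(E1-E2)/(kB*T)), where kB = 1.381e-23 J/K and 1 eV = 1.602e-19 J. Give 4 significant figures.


Step 1: Compute energy difference dE = E1 - E2 = 0.0537 - 0.7226 = -0.6689 eV
Step 2: Convert to Joules: dE_J = -0.6689 * 1.602e-19 = -1.072e-19 J
Step 3: Compute exponent = -dE_J / (kB * T) = -(-1.072e-19) / (1.381e-23 * 366.1) = 21.19
Step 4: P(E1)/P(E2) = exp(21.19) = 1.603e+09

1.603e+09


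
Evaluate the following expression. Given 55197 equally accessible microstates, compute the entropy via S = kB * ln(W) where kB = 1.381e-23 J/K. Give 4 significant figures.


Step 1: ln(W) = ln(55197) = 10.92
Step 2: S = kB * ln(W) = 1.381e-23 * 10.92
Step 3: S = 1.508e-22 J/K

1.508e-22


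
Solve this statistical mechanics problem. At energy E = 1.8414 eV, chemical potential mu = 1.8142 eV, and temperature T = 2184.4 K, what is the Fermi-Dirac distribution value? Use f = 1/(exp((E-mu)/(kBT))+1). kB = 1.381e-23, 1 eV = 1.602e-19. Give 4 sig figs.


Step 1: (E - mu) = 1.8414 - 1.8142 = 0.0272 eV
Step 2: Convert: (E-mu)*eV = 4.357e-21 J
Step 3: x = (E-mu)*eV/(kB*T) = 0.1444
Step 4: f = 1/(exp(0.1444)+1) = 0.464

0.464


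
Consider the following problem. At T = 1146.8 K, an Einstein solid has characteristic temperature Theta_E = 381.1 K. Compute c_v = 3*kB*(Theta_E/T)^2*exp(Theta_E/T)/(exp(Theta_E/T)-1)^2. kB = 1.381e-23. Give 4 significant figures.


Step 1: x = Theta_E/T = 381.1/1146.8 = 0.3323
Step 2: x^2 = 0.1104
Step 3: exp(x) = 1.394
Step 4: c_v = 3*1.381e-23*0.1104*1.394/(1.394-1)^2 = 4.105e-23

4.105e-23


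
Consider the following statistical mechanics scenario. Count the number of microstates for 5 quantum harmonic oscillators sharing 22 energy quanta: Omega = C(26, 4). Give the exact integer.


Step 1: Use binomial coefficient C(26, 4)
Step 2: Numerator = 26! / 22!
Step 3: Denominator = 4!
Step 4: Omega = 14950

14950


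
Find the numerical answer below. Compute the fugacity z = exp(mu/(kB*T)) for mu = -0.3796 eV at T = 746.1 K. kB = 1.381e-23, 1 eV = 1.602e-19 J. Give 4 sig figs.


Step 1: Convert mu to Joules: -0.3796*1.602e-19 = -6.081e-20 J
Step 2: kB*T = 1.381e-23*746.1 = 1.03e-20 J
Step 3: mu/(kB*T) = -5.902
Step 4: z = exp(-5.902) = 0.002734

0.002734


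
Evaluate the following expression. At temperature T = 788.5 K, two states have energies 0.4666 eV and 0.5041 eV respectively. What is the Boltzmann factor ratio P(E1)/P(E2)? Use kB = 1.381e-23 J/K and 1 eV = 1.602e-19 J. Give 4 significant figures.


Step 1: Compute energy difference dE = E1 - E2 = 0.4666 - 0.5041 = -0.0375 eV
Step 2: Convert to Joules: dE_J = -0.0375 * 1.602e-19 = -6.007e-21 J
Step 3: Compute exponent = -dE_J / (kB * T) = -(-6.007e-21) / (1.381e-23 * 788.5) = 0.5517
Step 4: P(E1)/P(E2) = exp(0.5517) = 1.736

1.736


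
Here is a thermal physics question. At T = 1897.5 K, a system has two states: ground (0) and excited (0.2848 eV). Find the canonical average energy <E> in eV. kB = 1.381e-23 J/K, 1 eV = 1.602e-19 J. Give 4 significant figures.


Step 1: beta*E = 0.2848*1.602e-19/(1.381e-23*1897.5) = 1.741
Step 2: exp(-beta*E) = 0.1753
Step 3: <E> = 0.2848*0.1753/(1+0.1753) = 0.04248 eV

0.04248


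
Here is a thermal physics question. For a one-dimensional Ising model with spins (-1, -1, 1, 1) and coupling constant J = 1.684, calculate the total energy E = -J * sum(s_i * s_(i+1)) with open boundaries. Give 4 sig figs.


Step 1: Nearest-neighbor products: 1, -1, 1
Step 2: Sum of products = 1
Step 3: E = -1.684 * 1 = -1.684

-1.684


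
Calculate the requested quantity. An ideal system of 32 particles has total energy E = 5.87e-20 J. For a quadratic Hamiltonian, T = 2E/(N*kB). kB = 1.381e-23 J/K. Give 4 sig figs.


Step 1: Numerator = 2*E = 2*5.87e-20 = 1.174e-19 J
Step 2: Denominator = N*kB = 32*1.381e-23 = 4.419e-22
Step 3: T = 1.174e-19 / 4.419e-22 = 265.7 K

265.7


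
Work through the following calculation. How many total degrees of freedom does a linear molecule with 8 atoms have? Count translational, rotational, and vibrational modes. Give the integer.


Step 1: Translational DOF = 3
Step 2: Rotational DOF (linear) = 2
Step 3: Vibrational DOF = 3*8 - 5 = 19
Step 4: Total = 3 + 2 + 19 = 24

24


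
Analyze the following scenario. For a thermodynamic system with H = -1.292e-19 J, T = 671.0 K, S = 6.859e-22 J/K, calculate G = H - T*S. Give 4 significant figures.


Step 1: T*S = 671.0 * 6.859e-22 = 4.602e-19 J
Step 2: G = H - T*S = -1.292e-19 - 4.602e-19
Step 3: G = -5.894e-19 J

-5.894e-19


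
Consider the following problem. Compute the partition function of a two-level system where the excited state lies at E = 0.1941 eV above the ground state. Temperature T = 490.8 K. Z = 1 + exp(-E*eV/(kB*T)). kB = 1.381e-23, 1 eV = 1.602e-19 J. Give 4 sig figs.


Step 1: Compute beta*E = E*eV/(kB*T) = 0.1941*1.602e-19/(1.381e-23*490.8) = 4.588
Step 2: exp(-beta*E) = exp(-4.588) = 0.01018
Step 3: Z = 1 + 0.01018 = 1.01

1.01


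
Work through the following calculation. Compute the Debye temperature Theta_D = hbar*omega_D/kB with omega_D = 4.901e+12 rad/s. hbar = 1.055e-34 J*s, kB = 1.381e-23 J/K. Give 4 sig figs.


Step 1: hbar*omega_D = 1.055e-34 * 4.901e+12 = 5.171e-22 J
Step 2: Theta_D = 5.171e-22 / 1.381e-23
Step 3: Theta_D = 37.44 K

37.44


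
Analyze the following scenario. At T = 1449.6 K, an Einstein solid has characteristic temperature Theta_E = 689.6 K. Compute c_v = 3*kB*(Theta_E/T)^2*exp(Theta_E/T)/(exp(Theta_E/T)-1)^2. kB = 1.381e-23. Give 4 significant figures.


Step 1: x = Theta_E/T = 689.6/1449.6 = 0.4757
Step 2: x^2 = 0.2263
Step 3: exp(x) = 1.609
Step 4: c_v = 3*1.381e-23*0.2263*1.609/(1.609-1)^2 = 4.066e-23

4.066e-23


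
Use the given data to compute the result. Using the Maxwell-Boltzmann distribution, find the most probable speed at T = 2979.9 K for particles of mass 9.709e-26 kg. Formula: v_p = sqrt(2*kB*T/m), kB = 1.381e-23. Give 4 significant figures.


Step 1: Numerator = 2*kB*T = 2*1.381e-23*2979.9 = 8.23e-20
Step 2: Ratio = 8.23e-20 / 9.709e-26 = 8.477e+05
Step 3: v_p = sqrt(8.477e+05) = 920.7 m/s

920.7


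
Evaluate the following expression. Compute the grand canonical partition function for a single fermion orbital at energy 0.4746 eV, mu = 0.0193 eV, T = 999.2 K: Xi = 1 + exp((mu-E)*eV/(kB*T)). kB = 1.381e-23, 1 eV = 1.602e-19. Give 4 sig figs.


Step 1: (mu - E) = 0.0193 - 0.4746 = -0.4553 eV
Step 2: x = (mu-E)*eV/(kB*T) = -0.4553*1.602e-19/(1.381e-23*999.2) = -5.286
Step 3: exp(x) = 0.005063
Step 4: Xi = 1 + 0.005063 = 1.005

1.005


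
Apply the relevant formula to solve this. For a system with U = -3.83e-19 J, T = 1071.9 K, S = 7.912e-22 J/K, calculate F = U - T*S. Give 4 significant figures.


Step 1: T*S = 1071.9 * 7.912e-22 = 8.481e-19 J
Step 2: F = U - T*S = -3.83e-19 - 8.481e-19
Step 3: F = -1.231e-18 J

-1.231e-18


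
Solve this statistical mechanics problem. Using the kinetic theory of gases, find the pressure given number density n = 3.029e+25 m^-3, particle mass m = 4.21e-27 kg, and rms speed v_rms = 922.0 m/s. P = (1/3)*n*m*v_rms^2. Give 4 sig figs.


Step 1: v_rms^2 = 922.0^2 = 8.501e+05
Step 2: n*m = 3.029e+25*4.21e-27 = 0.1275
Step 3: P = (1/3)*0.1275*8.501e+05 = 3.613e+04 Pa

3.613e+04


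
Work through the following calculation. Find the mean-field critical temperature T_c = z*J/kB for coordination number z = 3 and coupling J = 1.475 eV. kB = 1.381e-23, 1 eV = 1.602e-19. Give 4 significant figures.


Step 1: z*J = 3*1.475 = 4.425 eV
Step 2: Convert to Joules: 4.425*1.602e-19 = 7.089e-19 J
Step 3: T_c = 7.089e-19 / 1.381e-23 = 5.133e+04 K

5.133e+04


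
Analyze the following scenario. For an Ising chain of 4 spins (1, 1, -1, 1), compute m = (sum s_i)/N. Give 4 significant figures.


Step 1: Count up spins (+1): 3, down spins (-1): 1
Step 2: Total magnetization M = 3 - 1 = 2
Step 3: m = M/N = 2/4 = 0.5

0.5


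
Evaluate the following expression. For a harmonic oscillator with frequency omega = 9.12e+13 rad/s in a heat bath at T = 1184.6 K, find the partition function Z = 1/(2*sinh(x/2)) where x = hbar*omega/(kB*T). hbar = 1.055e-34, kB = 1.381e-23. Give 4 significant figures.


Step 1: Compute x = hbar*omega/(kB*T) = 1.055e-34*9.12e+13/(1.381e-23*1184.6) = 0.5881
Step 2: x/2 = 0.2941
Step 3: sinh(x/2) = 0.2983
Step 4: Z = 1/(2*0.2983) = 1.676

1.676


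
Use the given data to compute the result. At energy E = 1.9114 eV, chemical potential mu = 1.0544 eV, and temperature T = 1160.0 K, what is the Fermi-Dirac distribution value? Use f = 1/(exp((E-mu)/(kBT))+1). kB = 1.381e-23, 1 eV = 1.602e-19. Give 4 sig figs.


Step 1: (E - mu) = 1.9114 - 1.0544 = 0.857 eV
Step 2: Convert: (E-mu)*eV = 1.373e-19 J
Step 3: x = (E-mu)*eV/(kB*T) = 8.57
Step 4: f = 1/(exp(8.57)+1) = 0.0001896

0.0001896


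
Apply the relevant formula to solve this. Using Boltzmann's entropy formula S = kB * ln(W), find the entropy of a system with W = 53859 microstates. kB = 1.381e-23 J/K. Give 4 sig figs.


Step 1: ln(W) = ln(53859) = 10.89
Step 2: S = kB * ln(W) = 1.381e-23 * 10.89
Step 3: S = 1.504e-22 J/K

1.504e-22


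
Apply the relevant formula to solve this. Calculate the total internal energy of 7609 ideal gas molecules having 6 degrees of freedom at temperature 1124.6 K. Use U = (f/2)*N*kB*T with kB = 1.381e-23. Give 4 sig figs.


Step 1: f/2 = 6/2 = 3.0
Step 2: N*kB*T = 7609*1.381e-23*1124.6 = 1.182e-16
Step 3: U = 3.0 * 1.182e-16 = 3.545e-16 J

3.545e-16


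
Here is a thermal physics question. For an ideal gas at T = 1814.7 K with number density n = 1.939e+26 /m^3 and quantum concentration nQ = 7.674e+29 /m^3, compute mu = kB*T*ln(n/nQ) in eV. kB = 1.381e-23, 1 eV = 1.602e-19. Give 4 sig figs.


Step 1: n/nQ = 1.939e+26/7.674e+29 = 0.0002527
Step 2: ln(n/nQ) = -8.283
Step 3: mu = kB*T*ln(n/nQ) = 2.506e-20*-8.283 = -2.076e-19 J
Step 4: Convert to eV: -2.076e-19/1.602e-19 = -1.296 eV

-1.296


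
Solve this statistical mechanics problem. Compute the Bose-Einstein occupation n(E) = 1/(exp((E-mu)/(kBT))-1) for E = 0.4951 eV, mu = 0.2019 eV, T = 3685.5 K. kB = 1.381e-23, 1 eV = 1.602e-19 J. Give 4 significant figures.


Step 1: (E - mu) = 0.2932 eV
Step 2: x = (E-mu)*eV/(kB*T) = 0.2932*1.602e-19/(1.381e-23*3685.5) = 0.9229
Step 3: exp(x) = 2.516
Step 4: n = 1/(exp(x)-1) = 0.6594

0.6594


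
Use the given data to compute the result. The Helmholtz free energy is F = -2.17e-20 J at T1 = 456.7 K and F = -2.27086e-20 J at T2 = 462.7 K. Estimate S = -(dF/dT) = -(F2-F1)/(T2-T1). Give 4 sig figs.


Step 1: dF = F2 - F1 = -2.27086e-20 - (-2.17e-20) = -1.0086e-21 J
Step 2: dT = T2 - T1 = 462.7 - 456.7 = 6 K
Step 3: S = -dF/dT = -(-1.0086e-21)/6 = 1.681e-22 J/K

1.681e-22


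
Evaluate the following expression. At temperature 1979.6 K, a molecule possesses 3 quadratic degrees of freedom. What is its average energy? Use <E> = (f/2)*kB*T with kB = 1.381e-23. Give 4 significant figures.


Step 1: f/2 = 3/2 = 1.5
Step 2: kB*T = 1.381e-23 * 1979.6 = 2.734e-20
Step 3: <E> = 1.5 * 2.734e-20 = 4.101e-20 J

4.101e-20


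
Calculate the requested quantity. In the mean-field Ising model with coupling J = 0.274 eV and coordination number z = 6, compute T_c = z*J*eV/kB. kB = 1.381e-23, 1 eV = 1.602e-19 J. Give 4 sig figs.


Step 1: z*J = 6*0.274 = 1.644 eV
Step 2: Convert to Joules: 1.644*1.602e-19 = 2.634e-19 J
Step 3: T_c = 2.634e-19 / 1.381e-23 = 1.907e+04 K

1.907e+04


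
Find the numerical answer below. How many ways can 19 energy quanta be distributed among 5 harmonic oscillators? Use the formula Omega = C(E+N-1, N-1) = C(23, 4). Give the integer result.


Step 1: Use binomial coefficient C(23, 4)
Step 2: Numerator = 23! / 19!
Step 3: Denominator = 4!
Step 4: Omega = 8855

8855


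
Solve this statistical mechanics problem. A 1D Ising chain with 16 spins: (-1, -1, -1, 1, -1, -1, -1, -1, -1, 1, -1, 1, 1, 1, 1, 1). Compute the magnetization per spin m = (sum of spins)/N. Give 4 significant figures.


Step 1: Count up spins (+1): 7, down spins (-1): 9
Step 2: Total magnetization M = 7 - 9 = -2
Step 3: m = M/N = -2/16 = -0.125

-0.125


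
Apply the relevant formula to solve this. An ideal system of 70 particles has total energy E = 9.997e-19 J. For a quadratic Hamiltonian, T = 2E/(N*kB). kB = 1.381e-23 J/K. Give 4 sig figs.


Step 1: Numerator = 2*E = 2*9.997e-19 = 1.999e-18 J
Step 2: Denominator = N*kB = 70*1.381e-23 = 9.667e-22
Step 3: T = 1.999e-18 / 9.667e-22 = 2068 K

2068


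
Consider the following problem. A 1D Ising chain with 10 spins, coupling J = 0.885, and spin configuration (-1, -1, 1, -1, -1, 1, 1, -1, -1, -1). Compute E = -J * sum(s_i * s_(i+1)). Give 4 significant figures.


Step 1: Nearest-neighbor products: 1, -1, -1, 1, -1, 1, -1, 1, 1
Step 2: Sum of products = 1
Step 3: E = -0.885 * 1 = -0.885

-0.885


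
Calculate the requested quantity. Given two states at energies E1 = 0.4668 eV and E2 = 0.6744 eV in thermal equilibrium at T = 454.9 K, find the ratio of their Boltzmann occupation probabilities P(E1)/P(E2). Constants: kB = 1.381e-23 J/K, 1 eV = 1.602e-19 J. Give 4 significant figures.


Step 1: Compute energy difference dE = E1 - E2 = 0.4668 - 0.6744 = -0.2076 eV
Step 2: Convert to Joules: dE_J = -0.2076 * 1.602e-19 = -3.326e-20 J
Step 3: Compute exponent = -dE_J / (kB * T) = -(-3.326e-20) / (1.381e-23 * 454.9) = 5.294
Step 4: P(E1)/P(E2) = exp(5.294) = 199.1

199.1


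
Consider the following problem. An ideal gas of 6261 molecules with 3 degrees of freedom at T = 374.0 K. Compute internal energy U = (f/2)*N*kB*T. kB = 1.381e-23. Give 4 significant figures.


Step 1: f/2 = 3/2 = 1.5
Step 2: N*kB*T = 6261*1.381e-23*374.0 = 3.234e-17
Step 3: U = 1.5 * 3.234e-17 = 4.851e-17 J

4.851e-17


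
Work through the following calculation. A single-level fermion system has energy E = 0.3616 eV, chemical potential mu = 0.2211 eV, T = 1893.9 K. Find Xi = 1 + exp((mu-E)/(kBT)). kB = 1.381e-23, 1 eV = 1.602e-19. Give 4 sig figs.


Step 1: (mu - E) = 0.2211 - 0.3616 = -0.1405 eV
Step 2: x = (mu-E)*eV/(kB*T) = -0.1405*1.602e-19/(1.381e-23*1893.9) = -0.8606
Step 3: exp(x) = 0.4229
Step 4: Xi = 1 + 0.4229 = 1.423

1.423


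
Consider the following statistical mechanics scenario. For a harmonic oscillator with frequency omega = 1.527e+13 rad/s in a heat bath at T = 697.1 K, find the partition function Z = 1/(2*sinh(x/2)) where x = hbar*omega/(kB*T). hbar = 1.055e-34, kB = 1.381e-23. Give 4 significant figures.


Step 1: Compute x = hbar*omega/(kB*T) = 1.055e-34*1.527e+13/(1.381e-23*697.1) = 0.1673
Step 2: x/2 = 0.08367
Step 3: sinh(x/2) = 0.08377
Step 4: Z = 1/(2*0.08377) = 5.969

5.969


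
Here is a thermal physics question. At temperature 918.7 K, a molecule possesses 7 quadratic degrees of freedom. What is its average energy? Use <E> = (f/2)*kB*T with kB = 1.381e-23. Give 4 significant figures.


Step 1: f/2 = 7/2 = 3.5
Step 2: kB*T = 1.381e-23 * 918.7 = 1.269e-20
Step 3: <E> = 3.5 * 1.269e-20 = 4.441e-20 J

4.441e-20


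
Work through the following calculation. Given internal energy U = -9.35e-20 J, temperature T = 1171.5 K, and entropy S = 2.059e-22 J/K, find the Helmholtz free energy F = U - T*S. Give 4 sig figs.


Step 1: T*S = 1171.5 * 2.059e-22 = 2.412e-19 J
Step 2: F = U - T*S = -9.35e-20 - 2.412e-19
Step 3: F = -3.347e-19 J

-3.347e-19


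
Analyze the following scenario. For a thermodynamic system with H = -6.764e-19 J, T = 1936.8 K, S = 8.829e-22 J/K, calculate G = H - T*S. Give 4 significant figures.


Step 1: T*S = 1936.8 * 8.829e-22 = 1.71e-18 J
Step 2: G = H - T*S = -6.764e-19 - 1.71e-18
Step 3: G = -2.386e-18 J

-2.386e-18


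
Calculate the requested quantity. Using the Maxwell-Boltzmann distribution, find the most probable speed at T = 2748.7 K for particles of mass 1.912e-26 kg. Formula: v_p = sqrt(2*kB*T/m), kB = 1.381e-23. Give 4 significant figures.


Step 1: Numerator = 2*kB*T = 2*1.381e-23*2748.7 = 7.592e-20
Step 2: Ratio = 7.592e-20 / 1.912e-26 = 3.971e+06
Step 3: v_p = sqrt(3.971e+06) = 1993 m/s

1993


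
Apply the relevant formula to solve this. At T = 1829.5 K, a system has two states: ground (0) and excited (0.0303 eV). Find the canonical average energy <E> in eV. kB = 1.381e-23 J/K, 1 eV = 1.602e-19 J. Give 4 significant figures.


Step 1: beta*E = 0.0303*1.602e-19/(1.381e-23*1829.5) = 0.1921
Step 2: exp(-beta*E) = 0.8252
Step 3: <E> = 0.0303*0.8252/(1+0.8252) = 0.0137 eV

0.0137


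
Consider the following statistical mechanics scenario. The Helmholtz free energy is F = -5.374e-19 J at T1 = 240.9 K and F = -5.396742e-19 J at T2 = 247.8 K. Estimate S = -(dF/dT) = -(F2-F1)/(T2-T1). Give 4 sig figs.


Step 1: dF = F2 - F1 = -5.396742e-19 - (-5.374e-19) = -2.2742e-21 J
Step 2: dT = T2 - T1 = 247.8 - 240.9 = 6.9 K
Step 3: S = -dF/dT = -(-2.2742e-21)/6.9 = 3.296e-22 J/K

3.296e-22


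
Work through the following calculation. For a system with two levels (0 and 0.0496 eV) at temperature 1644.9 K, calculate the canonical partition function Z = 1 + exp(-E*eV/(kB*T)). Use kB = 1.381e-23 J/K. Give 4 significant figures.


Step 1: Compute beta*E = E*eV/(kB*T) = 0.0496*1.602e-19/(1.381e-23*1644.9) = 0.3498
Step 2: exp(-beta*E) = exp(-0.3498) = 0.7048
Step 3: Z = 1 + 0.7048 = 1.705

1.705


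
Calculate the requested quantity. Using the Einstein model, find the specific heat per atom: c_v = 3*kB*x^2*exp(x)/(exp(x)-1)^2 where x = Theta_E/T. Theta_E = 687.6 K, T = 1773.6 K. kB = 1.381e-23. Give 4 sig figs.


Step 1: x = Theta_E/T = 687.6/1773.6 = 0.3877
Step 2: x^2 = 0.1503
Step 3: exp(x) = 1.474
Step 4: c_v = 3*1.381e-23*0.1503*1.474/(1.474-1)^2 = 4.091e-23

4.091e-23


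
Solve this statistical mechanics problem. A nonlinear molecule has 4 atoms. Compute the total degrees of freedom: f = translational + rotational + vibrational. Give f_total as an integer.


Step 1: Translational DOF = 3
Step 2: Rotational DOF (nonlinear) = 3
Step 3: Vibrational DOF = 3*4 - 6 = 6
Step 4: Total = 3 + 3 + 6 = 12

12


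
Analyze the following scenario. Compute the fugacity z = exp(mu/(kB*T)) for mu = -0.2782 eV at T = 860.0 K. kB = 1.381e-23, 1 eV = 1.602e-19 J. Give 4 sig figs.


Step 1: Convert mu to Joules: -0.2782*1.602e-19 = -4.457e-20 J
Step 2: kB*T = 1.381e-23*860.0 = 1.188e-20 J
Step 3: mu/(kB*T) = -3.753
Step 4: z = exp(-3.753) = 0.02346

0.02346


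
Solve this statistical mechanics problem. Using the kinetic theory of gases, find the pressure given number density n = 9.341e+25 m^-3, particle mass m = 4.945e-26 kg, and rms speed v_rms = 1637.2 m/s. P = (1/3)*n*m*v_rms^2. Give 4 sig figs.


Step 1: v_rms^2 = 1637.2^2 = 2.68e+06
Step 2: n*m = 9.341e+25*4.945e-26 = 4.619
Step 3: P = (1/3)*4.619*2.68e+06 = 4.127e+06 Pa

4.127e+06


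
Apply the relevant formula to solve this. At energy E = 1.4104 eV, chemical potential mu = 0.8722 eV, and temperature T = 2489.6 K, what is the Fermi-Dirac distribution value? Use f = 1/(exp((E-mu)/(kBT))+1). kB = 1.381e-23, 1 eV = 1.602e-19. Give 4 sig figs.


Step 1: (E - mu) = 1.4104 - 0.8722 = 0.5382 eV
Step 2: Convert: (E-mu)*eV = 8.622e-20 J
Step 3: x = (E-mu)*eV/(kB*T) = 2.508
Step 4: f = 1/(exp(2.508)+1) = 0.07532

0.07532


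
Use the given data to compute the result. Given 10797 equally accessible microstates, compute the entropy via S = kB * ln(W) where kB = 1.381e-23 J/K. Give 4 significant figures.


Step 1: ln(W) = ln(10797) = 9.287
Step 2: S = kB * ln(W) = 1.381e-23 * 9.287
Step 3: S = 1.283e-22 J/K

1.283e-22


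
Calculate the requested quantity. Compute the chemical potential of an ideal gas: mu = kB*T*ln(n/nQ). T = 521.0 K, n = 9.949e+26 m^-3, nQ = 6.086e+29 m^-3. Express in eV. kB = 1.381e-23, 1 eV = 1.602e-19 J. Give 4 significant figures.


Step 1: n/nQ = 9.949e+26/6.086e+29 = 0.001635
Step 2: ln(n/nQ) = -6.416
Step 3: mu = kB*T*ln(n/nQ) = 7.195e-21*-6.416 = -4.617e-20 J
Step 4: Convert to eV: -4.617e-20/1.602e-19 = -0.2882 eV

-0.2882


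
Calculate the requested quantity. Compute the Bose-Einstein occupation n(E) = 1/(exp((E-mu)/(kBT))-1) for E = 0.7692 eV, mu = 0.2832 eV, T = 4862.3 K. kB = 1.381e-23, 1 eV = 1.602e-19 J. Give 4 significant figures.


Step 1: (E - mu) = 0.486 eV
Step 2: x = (E-mu)*eV/(kB*T) = 0.486*1.602e-19/(1.381e-23*4862.3) = 1.159
Step 3: exp(x) = 3.188
Step 4: n = 1/(exp(x)-1) = 0.457

0.457


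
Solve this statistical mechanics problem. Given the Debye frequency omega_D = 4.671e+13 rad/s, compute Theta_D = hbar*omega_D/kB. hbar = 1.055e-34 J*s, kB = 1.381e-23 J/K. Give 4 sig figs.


Step 1: hbar*omega_D = 1.055e-34 * 4.671e+13 = 4.928e-21 J
Step 2: Theta_D = 4.928e-21 / 1.381e-23
Step 3: Theta_D = 356.8 K

356.8


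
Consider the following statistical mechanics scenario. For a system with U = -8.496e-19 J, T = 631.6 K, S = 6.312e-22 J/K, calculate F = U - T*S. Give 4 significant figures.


Step 1: T*S = 631.6 * 6.312e-22 = 3.987e-19 J
Step 2: F = U - T*S = -8.496e-19 - 3.987e-19
Step 3: F = -1.248e-18 J

-1.248e-18


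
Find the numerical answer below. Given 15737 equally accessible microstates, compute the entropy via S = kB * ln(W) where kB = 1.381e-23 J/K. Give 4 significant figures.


Step 1: ln(W) = ln(15737) = 9.664
Step 2: S = kB * ln(W) = 1.381e-23 * 9.664
Step 3: S = 1.335e-22 J/K

1.335e-22


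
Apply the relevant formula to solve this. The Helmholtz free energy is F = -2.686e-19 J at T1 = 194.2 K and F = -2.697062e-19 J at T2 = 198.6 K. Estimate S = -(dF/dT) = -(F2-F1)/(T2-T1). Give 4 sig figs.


Step 1: dF = F2 - F1 = -2.697062e-19 - (-2.686e-19) = -1.1062e-21 J
Step 2: dT = T2 - T1 = 198.6 - 194.2 = 4.4 K
Step 3: S = -dF/dT = -(-1.1062e-21)/4.4 = 2.514e-22 J/K

2.514e-22


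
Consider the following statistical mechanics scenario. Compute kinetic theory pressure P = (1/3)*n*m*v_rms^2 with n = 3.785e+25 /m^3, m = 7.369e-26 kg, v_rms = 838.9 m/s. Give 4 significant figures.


Step 1: v_rms^2 = 838.9^2 = 7.038e+05
Step 2: n*m = 3.785e+25*7.369e-26 = 2.789
Step 3: P = (1/3)*2.789*7.038e+05 = 6.543e+05 Pa

6.543e+05


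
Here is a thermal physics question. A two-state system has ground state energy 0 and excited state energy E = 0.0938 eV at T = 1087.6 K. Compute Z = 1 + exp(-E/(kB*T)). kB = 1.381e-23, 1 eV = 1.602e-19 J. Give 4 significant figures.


Step 1: Compute beta*E = E*eV/(kB*T) = 0.0938*1.602e-19/(1.381e-23*1087.6) = 1
Step 2: exp(-beta*E) = exp(-1) = 0.3677
Step 3: Z = 1 + 0.3677 = 1.368

1.368


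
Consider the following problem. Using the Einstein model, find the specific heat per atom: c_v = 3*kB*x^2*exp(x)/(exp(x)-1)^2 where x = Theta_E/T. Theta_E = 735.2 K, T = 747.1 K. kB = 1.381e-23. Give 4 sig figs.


Step 1: x = Theta_E/T = 735.2/747.1 = 0.9841
Step 2: x^2 = 0.9684
Step 3: exp(x) = 2.675
Step 4: c_v = 3*1.381e-23*0.9684*2.675/(2.675-1)^2 = 3.824e-23

3.824e-23


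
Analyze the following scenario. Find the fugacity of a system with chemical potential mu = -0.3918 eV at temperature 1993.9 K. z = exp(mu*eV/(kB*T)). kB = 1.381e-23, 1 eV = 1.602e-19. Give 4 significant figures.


Step 1: Convert mu to Joules: -0.3918*1.602e-19 = -6.277e-20 J
Step 2: kB*T = 1.381e-23*1993.9 = 2.754e-20 J
Step 3: mu/(kB*T) = -2.279
Step 4: z = exp(-2.279) = 0.1023

0.1023


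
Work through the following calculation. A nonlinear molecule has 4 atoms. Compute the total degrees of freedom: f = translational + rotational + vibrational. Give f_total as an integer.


Step 1: Translational DOF = 3
Step 2: Rotational DOF (nonlinear) = 3
Step 3: Vibrational DOF = 3*4 - 6 = 6
Step 4: Total = 3 + 3 + 6 = 12

12


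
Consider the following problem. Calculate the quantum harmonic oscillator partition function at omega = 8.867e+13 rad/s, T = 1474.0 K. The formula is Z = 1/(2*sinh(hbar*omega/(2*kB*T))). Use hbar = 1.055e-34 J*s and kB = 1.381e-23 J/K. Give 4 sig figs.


Step 1: Compute x = hbar*omega/(kB*T) = 1.055e-34*8.867e+13/(1.381e-23*1474.0) = 0.4596
Step 2: x/2 = 0.2298
Step 3: sinh(x/2) = 0.2318
Step 4: Z = 1/(2*0.2318) = 2.157

2.157


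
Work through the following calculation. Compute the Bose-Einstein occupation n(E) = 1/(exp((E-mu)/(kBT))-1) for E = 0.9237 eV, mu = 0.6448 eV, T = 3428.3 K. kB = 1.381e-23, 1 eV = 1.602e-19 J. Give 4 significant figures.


Step 1: (E - mu) = 0.2789 eV
Step 2: x = (E-mu)*eV/(kB*T) = 0.2789*1.602e-19/(1.381e-23*3428.3) = 0.9437
Step 3: exp(x) = 2.569
Step 4: n = 1/(exp(x)-1) = 0.6371

0.6371


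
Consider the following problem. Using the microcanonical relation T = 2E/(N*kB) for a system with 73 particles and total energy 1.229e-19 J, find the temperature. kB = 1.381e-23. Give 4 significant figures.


Step 1: Numerator = 2*E = 2*1.229e-19 = 2.458e-19 J
Step 2: Denominator = N*kB = 73*1.381e-23 = 1.008e-21
Step 3: T = 2.458e-19 / 1.008e-21 = 243.8 K

243.8


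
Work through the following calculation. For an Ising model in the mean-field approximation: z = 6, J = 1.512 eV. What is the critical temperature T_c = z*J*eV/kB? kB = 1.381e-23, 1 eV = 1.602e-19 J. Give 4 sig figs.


Step 1: z*J = 6*1.512 = 9.072 eV
Step 2: Convert to Joules: 9.072*1.602e-19 = 1.453e-18 J
Step 3: T_c = 1.453e-18 / 1.381e-23 = 1.052e+05 K

1.052e+05


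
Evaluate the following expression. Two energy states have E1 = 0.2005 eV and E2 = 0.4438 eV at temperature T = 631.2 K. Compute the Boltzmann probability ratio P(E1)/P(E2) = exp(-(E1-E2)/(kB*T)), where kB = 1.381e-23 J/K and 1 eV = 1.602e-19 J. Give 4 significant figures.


Step 1: Compute energy difference dE = E1 - E2 = 0.2005 - 0.4438 = -0.2433 eV
Step 2: Convert to Joules: dE_J = -0.2433 * 1.602e-19 = -3.898e-20 J
Step 3: Compute exponent = -dE_J / (kB * T) = -(-3.898e-20) / (1.381e-23 * 631.2) = 4.471
Step 4: P(E1)/P(E2) = exp(4.471) = 87.48

87.48


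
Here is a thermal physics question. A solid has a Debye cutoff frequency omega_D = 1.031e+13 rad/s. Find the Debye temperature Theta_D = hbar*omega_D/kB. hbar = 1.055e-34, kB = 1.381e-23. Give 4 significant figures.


Step 1: hbar*omega_D = 1.055e-34 * 1.031e+13 = 1.088e-21 J
Step 2: Theta_D = 1.088e-21 / 1.381e-23
Step 3: Theta_D = 78.76 K

78.76


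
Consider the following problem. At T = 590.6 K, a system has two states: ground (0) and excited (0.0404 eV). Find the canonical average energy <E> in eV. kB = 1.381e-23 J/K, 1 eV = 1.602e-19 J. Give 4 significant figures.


Step 1: beta*E = 0.0404*1.602e-19/(1.381e-23*590.6) = 0.7935
Step 2: exp(-beta*E) = 0.4523
Step 3: <E> = 0.0404*0.4523/(1+0.4523) = 0.01258 eV

0.01258


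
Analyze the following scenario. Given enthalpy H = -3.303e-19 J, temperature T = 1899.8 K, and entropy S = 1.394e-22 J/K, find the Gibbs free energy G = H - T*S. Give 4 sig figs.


Step 1: T*S = 1899.8 * 1.394e-22 = 2.648e-19 J
Step 2: G = H - T*S = -3.303e-19 - 2.648e-19
Step 3: G = -5.951e-19 J

-5.951e-19


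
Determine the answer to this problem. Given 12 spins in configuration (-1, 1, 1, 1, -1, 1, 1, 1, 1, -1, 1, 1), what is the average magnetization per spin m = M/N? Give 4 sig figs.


Step 1: Count up spins (+1): 9, down spins (-1): 3
Step 2: Total magnetization M = 9 - 3 = 6
Step 3: m = M/N = 6/12 = 0.5

0.5


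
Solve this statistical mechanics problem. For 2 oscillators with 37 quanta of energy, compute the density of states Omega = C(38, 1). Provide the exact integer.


Step 1: Use binomial coefficient C(38, 1)
Step 2: Numerator = 38! / 37!
Step 3: Denominator = 1!
Step 4: Omega = 38

38


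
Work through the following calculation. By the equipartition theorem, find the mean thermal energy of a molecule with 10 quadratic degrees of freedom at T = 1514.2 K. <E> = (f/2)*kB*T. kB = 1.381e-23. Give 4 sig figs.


Step 1: f/2 = 10/2 = 5
Step 2: kB*T = 1.381e-23 * 1514.2 = 2.091e-20
Step 3: <E> = 5 * 2.091e-20 = 1.046e-19 J

1.046e-19


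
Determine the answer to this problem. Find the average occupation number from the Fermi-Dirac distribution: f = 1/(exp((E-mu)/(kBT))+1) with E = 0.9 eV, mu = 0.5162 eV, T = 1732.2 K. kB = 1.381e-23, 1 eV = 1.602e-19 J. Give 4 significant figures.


Step 1: (E - mu) = 0.9 - 0.5162 = 0.3838 eV
Step 2: Convert: (E-mu)*eV = 6.148e-20 J
Step 3: x = (E-mu)*eV/(kB*T) = 2.57
Step 4: f = 1/(exp(2.57)+1) = 0.07108

0.07108


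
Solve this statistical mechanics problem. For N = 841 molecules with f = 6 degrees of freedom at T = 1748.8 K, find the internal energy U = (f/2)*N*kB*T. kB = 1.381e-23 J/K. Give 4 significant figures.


Step 1: f/2 = 6/2 = 3.0
Step 2: N*kB*T = 841*1.381e-23*1748.8 = 2.031e-17
Step 3: U = 3.0 * 2.031e-17 = 6.093e-17 J

6.093e-17


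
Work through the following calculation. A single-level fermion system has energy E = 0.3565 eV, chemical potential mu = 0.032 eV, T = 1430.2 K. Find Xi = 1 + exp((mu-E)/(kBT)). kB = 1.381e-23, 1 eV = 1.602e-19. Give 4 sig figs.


Step 1: (mu - E) = 0.032 - 0.3565 = -0.3245 eV
Step 2: x = (mu-E)*eV/(kB*T) = -0.3245*1.602e-19/(1.381e-23*1430.2) = -2.632
Step 3: exp(x) = 0.07193
Step 4: Xi = 1 + 0.07193 = 1.072

1.072


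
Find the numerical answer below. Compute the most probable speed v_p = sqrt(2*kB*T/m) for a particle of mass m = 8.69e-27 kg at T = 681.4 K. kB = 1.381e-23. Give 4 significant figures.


Step 1: Numerator = 2*kB*T = 2*1.381e-23*681.4 = 1.882e-20
Step 2: Ratio = 1.882e-20 / 8.69e-27 = 2.166e+06
Step 3: v_p = sqrt(2.166e+06) = 1472 m/s

1472


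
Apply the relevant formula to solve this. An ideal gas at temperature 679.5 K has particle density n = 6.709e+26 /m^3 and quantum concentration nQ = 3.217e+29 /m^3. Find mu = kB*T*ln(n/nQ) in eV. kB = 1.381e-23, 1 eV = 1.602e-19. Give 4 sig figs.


Step 1: n/nQ = 6.709e+26/3.217e+29 = 0.002085
Step 2: ln(n/nQ) = -6.173
Step 3: mu = kB*T*ln(n/nQ) = 9.384e-21*-6.173 = -5.792e-20 J
Step 4: Convert to eV: -5.792e-20/1.602e-19 = -0.3616 eV

-0.3616


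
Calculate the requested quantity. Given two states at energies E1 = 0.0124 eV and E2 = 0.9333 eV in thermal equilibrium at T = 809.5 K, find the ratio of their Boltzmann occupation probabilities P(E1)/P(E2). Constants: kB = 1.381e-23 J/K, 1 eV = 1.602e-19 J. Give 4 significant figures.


Step 1: Compute energy difference dE = E1 - E2 = 0.0124 - 0.9333 = -0.9209 eV
Step 2: Convert to Joules: dE_J = -0.9209 * 1.602e-19 = -1.475e-19 J
Step 3: Compute exponent = -dE_J / (kB * T) = -(-1.475e-19) / (1.381e-23 * 809.5) = 13.2
Step 4: P(E1)/P(E2) = exp(13.2) = 5.386e+05

5.386e+05


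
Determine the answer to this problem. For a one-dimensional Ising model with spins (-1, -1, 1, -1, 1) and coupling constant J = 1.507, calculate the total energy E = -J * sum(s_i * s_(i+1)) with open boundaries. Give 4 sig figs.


Step 1: Nearest-neighbor products: 1, -1, -1, -1
Step 2: Sum of products = -2
Step 3: E = -1.507 * -2 = 3.014

3.014


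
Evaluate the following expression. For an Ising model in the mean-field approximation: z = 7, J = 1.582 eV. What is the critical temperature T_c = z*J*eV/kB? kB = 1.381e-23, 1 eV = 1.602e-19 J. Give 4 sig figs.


Step 1: z*J = 7*1.582 = 11.07 eV
Step 2: Convert to Joules: 11.07*1.602e-19 = 1.774e-18 J
Step 3: T_c = 1.774e-18 / 1.381e-23 = 1.285e+05 K

1.285e+05


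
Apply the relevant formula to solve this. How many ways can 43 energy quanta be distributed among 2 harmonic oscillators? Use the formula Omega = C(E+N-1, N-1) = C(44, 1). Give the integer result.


Step 1: Use binomial coefficient C(44, 1)
Step 2: Numerator = 44! / 43!
Step 3: Denominator = 1!
Step 4: Omega = 44

44


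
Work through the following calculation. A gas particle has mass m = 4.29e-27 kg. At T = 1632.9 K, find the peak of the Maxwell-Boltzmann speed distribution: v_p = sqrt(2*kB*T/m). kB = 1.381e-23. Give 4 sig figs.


Step 1: Numerator = 2*kB*T = 2*1.381e-23*1632.9 = 4.51e-20
Step 2: Ratio = 4.51e-20 / 4.29e-27 = 1.051e+07
Step 3: v_p = sqrt(1.051e+07) = 3242 m/s

3242


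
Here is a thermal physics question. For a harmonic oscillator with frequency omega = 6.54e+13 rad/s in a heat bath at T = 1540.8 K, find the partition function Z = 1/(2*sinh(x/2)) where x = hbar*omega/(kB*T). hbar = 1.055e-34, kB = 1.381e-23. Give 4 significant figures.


Step 1: Compute x = hbar*omega/(kB*T) = 1.055e-34*6.54e+13/(1.381e-23*1540.8) = 0.3243
Step 2: x/2 = 0.1621
Step 3: sinh(x/2) = 0.1628
Step 4: Z = 1/(2*0.1628) = 3.07

3.07


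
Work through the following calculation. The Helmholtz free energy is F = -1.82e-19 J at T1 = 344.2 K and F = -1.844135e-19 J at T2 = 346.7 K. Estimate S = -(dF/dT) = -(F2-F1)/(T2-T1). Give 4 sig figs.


Step 1: dF = F2 - F1 = -1.844135e-19 - (-1.82e-19) = -2.4135e-21 J
Step 2: dT = T2 - T1 = 346.7 - 344.2 = 2.5 K
Step 3: S = -dF/dT = -(-2.4135e-21)/2.5 = 9.654e-22 J/K

9.654e-22


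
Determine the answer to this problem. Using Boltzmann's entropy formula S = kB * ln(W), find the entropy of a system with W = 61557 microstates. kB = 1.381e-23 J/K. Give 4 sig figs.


Step 1: ln(W) = ln(61557) = 11.03
Step 2: S = kB * ln(W) = 1.381e-23 * 11.03
Step 3: S = 1.523e-22 J/K

1.523e-22


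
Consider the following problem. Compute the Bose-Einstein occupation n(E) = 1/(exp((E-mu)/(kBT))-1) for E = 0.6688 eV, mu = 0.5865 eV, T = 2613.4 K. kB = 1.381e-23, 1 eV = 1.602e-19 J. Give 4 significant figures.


Step 1: (E - mu) = 0.0823 eV
Step 2: x = (E-mu)*eV/(kB*T) = 0.0823*1.602e-19/(1.381e-23*2613.4) = 0.3653
Step 3: exp(x) = 1.441
Step 4: n = 1/(exp(x)-1) = 2.268

2.268


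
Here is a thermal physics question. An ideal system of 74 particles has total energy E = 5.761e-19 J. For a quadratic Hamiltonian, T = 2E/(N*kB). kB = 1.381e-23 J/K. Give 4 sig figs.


Step 1: Numerator = 2*E = 2*5.761e-19 = 1.152e-18 J
Step 2: Denominator = N*kB = 74*1.381e-23 = 1.022e-21
Step 3: T = 1.152e-18 / 1.022e-21 = 1127 K

1127


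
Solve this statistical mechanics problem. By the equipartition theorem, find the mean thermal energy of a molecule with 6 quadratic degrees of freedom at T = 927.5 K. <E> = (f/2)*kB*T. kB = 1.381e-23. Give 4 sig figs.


Step 1: f/2 = 6/2 = 3
Step 2: kB*T = 1.381e-23 * 927.5 = 1.281e-20
Step 3: <E> = 3 * 1.281e-20 = 3.843e-20 J

3.843e-20


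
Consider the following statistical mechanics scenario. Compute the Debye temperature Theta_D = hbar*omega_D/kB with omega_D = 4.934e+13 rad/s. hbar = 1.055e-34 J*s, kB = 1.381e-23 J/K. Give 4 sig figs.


Step 1: hbar*omega_D = 1.055e-34 * 4.934e+13 = 5.205e-21 J
Step 2: Theta_D = 5.205e-21 / 1.381e-23
Step 3: Theta_D = 376.9 K

376.9


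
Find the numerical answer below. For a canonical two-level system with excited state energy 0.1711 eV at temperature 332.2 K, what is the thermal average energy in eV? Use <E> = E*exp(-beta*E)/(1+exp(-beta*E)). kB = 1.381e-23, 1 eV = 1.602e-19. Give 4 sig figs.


Step 1: beta*E = 0.1711*1.602e-19/(1.381e-23*332.2) = 5.975
Step 2: exp(-beta*E) = 0.002542
Step 3: <E> = 0.1711*0.002542/(1+0.002542) = 0.0004339 eV

0.0004339


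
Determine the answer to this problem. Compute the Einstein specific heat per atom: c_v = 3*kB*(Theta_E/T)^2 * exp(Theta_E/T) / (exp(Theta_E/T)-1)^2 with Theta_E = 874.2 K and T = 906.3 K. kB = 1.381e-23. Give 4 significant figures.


Step 1: x = Theta_E/T = 874.2/906.3 = 0.9646
Step 2: x^2 = 0.9304
Step 3: exp(x) = 2.624
Step 4: c_v = 3*1.381e-23*0.9304*2.624/(2.624-1)^2 = 3.836e-23

3.836e-23


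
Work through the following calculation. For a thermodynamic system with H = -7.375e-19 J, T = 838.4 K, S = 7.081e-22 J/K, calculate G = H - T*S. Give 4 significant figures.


Step 1: T*S = 838.4 * 7.081e-22 = 5.937e-19 J
Step 2: G = H - T*S = -7.375e-19 - 5.937e-19
Step 3: G = -1.331e-18 J

-1.331e-18


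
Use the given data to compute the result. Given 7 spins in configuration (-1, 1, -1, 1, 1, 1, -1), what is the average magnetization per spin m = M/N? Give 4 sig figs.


Step 1: Count up spins (+1): 4, down spins (-1): 3
Step 2: Total magnetization M = 4 - 3 = 1
Step 3: m = M/N = 1/7 = 0.1429

0.1429


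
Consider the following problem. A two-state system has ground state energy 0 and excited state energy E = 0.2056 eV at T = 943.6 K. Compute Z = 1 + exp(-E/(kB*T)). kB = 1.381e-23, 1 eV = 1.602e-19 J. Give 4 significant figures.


Step 1: Compute beta*E = E*eV/(kB*T) = 0.2056*1.602e-19/(1.381e-23*943.6) = 2.528
Step 2: exp(-beta*E) = exp(-2.528) = 0.07985
Step 3: Z = 1 + 0.07985 = 1.08

1.08


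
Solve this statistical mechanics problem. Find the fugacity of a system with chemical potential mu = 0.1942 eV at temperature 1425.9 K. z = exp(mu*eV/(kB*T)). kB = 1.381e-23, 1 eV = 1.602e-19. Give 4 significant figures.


Step 1: Convert mu to Joules: 0.1942*1.602e-19 = 3.111e-20 J
Step 2: kB*T = 1.381e-23*1425.9 = 1.969e-20 J
Step 3: mu/(kB*T) = 1.58
Step 4: z = exp(1.58) = 4.854

4.854


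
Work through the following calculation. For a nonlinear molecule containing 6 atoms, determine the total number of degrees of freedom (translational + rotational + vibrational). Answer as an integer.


Step 1: Translational DOF = 3
Step 2: Rotational DOF (nonlinear) = 3
Step 3: Vibrational DOF = 3*6 - 6 = 12
Step 4: Total = 3 + 3 + 12 = 18

18


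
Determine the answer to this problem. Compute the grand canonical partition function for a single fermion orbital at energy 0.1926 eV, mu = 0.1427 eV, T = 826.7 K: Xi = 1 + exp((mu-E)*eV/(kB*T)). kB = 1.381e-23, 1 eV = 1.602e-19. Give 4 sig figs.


Step 1: (mu - E) = 0.1427 - 0.1926 = -0.0499 eV
Step 2: x = (mu-E)*eV/(kB*T) = -0.0499*1.602e-19/(1.381e-23*826.7) = -0.7002
Step 3: exp(x) = 0.4965
Step 4: Xi = 1 + 0.4965 = 1.496

1.496


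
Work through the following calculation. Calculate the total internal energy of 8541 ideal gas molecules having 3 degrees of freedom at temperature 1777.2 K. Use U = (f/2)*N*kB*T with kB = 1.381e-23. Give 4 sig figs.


Step 1: f/2 = 3/2 = 1.5
Step 2: N*kB*T = 8541*1.381e-23*1777.2 = 2.096e-16
Step 3: U = 1.5 * 2.096e-16 = 3.144e-16 J

3.144e-16


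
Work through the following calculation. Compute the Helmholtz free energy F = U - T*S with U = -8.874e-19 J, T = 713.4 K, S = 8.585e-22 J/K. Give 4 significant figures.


Step 1: T*S = 713.4 * 8.585e-22 = 6.125e-19 J
Step 2: F = U - T*S = -8.874e-19 - 6.125e-19
Step 3: F = -1.5e-18 J

-1.5e-18


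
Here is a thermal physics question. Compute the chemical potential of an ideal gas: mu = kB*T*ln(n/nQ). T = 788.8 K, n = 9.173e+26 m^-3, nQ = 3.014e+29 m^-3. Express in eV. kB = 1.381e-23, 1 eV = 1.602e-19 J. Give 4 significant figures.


Step 1: n/nQ = 9.173e+26/3.014e+29 = 0.003043
Step 2: ln(n/nQ) = -5.795
Step 3: mu = kB*T*ln(n/nQ) = 1.089e-20*-5.795 = -6.312e-20 J
Step 4: Convert to eV: -6.312e-20/1.602e-19 = -0.394 eV

-0.394


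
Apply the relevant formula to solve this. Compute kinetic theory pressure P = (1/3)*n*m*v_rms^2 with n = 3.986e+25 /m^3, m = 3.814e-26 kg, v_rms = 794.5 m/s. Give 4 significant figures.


Step 1: v_rms^2 = 794.5^2 = 6.312e+05
Step 2: n*m = 3.986e+25*3.814e-26 = 1.52
Step 3: P = (1/3)*1.52*6.312e+05 = 3.199e+05 Pa

3.199e+05
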